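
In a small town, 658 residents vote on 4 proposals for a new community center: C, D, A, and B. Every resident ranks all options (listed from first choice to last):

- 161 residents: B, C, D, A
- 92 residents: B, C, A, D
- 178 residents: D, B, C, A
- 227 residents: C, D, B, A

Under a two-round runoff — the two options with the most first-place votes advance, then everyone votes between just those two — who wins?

B

Round 1 first-place votes: C 227, D 178, A 0, B 253.
B and C advance.
Runoff: B is preferred to C by 431 voters; C by 227.
B wins the runoff.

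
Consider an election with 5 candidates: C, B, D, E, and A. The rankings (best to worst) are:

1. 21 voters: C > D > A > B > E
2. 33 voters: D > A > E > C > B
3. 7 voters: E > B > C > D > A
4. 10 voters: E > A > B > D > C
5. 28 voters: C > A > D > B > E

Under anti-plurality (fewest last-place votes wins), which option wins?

D

Last-place votes: C 10, B 33, D 0, E 49, A 7.
D is ranked last by the fewest voters, so D wins.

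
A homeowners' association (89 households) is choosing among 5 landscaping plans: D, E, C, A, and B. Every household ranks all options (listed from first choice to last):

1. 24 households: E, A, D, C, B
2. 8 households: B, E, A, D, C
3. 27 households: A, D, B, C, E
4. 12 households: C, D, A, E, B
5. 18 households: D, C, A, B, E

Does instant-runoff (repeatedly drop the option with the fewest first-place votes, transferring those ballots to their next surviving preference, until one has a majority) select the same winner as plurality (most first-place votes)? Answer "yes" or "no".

no

Instant-runoff — R1 D 18, E 24, C 12, A 27, B 8 (B out); R2 D 18, E 32, C 12, A 27 (C out); R3 D 30, E 32, A 27 (A out); R4 D 57, E 32 (D winner). Winner: D.
Plurality — first-place votes: D 18, E 24, C 12, A 27, B 8. Winner: A.
The two methods disagree.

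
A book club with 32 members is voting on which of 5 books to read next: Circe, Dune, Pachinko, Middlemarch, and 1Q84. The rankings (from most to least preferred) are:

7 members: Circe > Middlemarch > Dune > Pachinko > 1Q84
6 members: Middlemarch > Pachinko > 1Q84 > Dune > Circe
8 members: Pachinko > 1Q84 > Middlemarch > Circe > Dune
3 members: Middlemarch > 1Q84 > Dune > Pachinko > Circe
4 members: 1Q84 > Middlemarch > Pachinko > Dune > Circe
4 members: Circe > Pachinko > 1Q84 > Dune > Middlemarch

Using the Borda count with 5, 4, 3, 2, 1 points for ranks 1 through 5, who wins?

Circe: 7·5 + 6·1 + 8·2 + 3·1 + 4·1 + 4·5 = 84
Dune: 7·3 + 6·2 + 8·1 + 3·3 + 4·2 + 4·2 = 66
Pachinko: 7·2 + 6·4 + 8·5 + 3·2 + 4·3 + 4·4 = 112
Middlemarch: 7·4 + 6·5 + 8·3 + 3·5 + 4·4 + 4·1 = 117
1Q84: 7·1 + 6·3 + 8·4 + 3·4 + 4·5 + 4·3 = 101
Middlemarch has the highest Borda score (117).

Middlemarch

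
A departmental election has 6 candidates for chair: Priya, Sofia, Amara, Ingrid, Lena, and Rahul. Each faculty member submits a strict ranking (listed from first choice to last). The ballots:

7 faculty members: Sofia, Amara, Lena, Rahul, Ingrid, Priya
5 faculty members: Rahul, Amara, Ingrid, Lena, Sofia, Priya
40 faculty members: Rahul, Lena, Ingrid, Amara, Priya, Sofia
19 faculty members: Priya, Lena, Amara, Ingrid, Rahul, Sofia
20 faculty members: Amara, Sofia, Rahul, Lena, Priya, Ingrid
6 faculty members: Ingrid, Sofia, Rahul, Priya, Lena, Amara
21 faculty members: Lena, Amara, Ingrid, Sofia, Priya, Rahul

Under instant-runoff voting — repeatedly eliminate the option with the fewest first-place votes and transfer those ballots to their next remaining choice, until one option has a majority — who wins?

Round 1: Priya 19, Sofia 7, Amara 20, Ingrid 6, Lena 21, Rahul 45. Eliminate Ingrid.
Round 2: Priya 19, Sofia 13, Amara 20, Lena 21, Rahul 45. Eliminate Sofia.
Round 3: Priya 19, Amara 27, Lena 21, Rahul 51. Eliminate Priya.
Round 4: Amara 27, Lena 40, Rahul 51. Eliminate Amara.
Round 5: Lena 47, Rahul 71. Rahul has a majority.

Rahul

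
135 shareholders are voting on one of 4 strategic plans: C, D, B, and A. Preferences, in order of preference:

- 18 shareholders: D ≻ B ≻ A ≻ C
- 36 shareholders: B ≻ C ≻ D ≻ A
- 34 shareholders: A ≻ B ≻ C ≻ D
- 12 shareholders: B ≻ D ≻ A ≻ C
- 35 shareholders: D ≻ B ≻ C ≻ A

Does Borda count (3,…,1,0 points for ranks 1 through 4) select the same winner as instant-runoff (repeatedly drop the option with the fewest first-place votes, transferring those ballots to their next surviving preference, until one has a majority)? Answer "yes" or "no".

yes

Borda — scores: C 141, D 219, B 318, A 132. Winner: B.
Instant-runoff — R1 C 0, D 53, B 48, A 34 (C out); R2 D 53, B 48, A 34 (A out); R3 D 53, B 82 (B winner). Winner: B.
The two methods agree.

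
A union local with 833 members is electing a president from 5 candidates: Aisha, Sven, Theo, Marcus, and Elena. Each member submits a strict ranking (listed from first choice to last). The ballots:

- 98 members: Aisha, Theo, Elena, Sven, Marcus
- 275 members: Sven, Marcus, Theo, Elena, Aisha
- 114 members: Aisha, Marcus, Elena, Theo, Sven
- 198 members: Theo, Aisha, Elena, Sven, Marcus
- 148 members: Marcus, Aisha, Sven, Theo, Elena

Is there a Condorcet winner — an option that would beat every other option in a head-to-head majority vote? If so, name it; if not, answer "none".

Checking pairwise contests:
Theo beats Aisha 473–360.
Aisha beats Sven 558–275.
Sven beats Theo 423–410.
Sven beats Marcus 571–262.
Aisha beats Elena 558–275.
Every option loses at least one head-to-head, so there is no Condorcet winner.

none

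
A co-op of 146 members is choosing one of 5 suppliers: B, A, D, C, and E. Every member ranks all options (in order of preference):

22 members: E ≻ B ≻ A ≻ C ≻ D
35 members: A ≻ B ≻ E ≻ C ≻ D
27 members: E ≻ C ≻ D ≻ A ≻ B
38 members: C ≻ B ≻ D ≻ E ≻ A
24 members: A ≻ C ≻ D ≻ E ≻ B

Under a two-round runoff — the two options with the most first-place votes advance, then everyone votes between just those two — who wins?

Round 1 first-place votes: B 0, A 59, D 0, C 38, E 49.
A and E advance.
Runoff: A is preferred to E by 59 voters; E by 87.
E wins the runoff.

E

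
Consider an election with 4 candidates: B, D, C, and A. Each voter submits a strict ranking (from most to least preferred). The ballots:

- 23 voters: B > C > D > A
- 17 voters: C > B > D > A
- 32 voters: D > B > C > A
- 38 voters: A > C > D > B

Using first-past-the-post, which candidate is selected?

First-place votes: B 23, D 32, C 17, A 38.
A has the most first-place votes.

A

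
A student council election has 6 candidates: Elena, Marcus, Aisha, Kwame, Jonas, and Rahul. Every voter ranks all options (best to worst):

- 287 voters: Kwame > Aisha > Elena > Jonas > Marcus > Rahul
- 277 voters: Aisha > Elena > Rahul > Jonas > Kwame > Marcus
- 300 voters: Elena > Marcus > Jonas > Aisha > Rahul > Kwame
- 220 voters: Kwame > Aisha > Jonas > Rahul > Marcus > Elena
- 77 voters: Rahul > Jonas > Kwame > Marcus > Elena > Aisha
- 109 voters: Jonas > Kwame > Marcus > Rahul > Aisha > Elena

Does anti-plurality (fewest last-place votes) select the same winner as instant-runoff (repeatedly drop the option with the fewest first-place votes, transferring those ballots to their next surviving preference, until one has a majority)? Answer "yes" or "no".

no

Anti-plurality — last-place votes: Elena 329, Marcus 277, Aisha 77, Kwame 300, Jonas 0, Rahul 287. Winner: Jonas.
Instant-runoff — R1 Elena 300, Marcus 0, Aisha 277, Kwame 507, Jonas 109, Rahul 77 (Marcus out); R2 Elena 300, Aisha 277, Kwame 507, Jonas 109, Rahul 77 (Rahul out); R3 Elena 300, Aisha 277, Kwame 507, Jonas 186 (Jonas out); R4 Elena 300, Aisha 277, Kwame 693 (Kwame winner). Winner: Kwame.
The two methods disagree.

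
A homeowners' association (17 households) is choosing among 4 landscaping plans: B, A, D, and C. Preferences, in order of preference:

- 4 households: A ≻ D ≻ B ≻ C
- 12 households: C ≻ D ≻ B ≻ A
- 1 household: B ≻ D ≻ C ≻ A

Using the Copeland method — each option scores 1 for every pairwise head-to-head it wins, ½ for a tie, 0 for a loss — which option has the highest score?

B: beats A; loses to D and C → score 1.
A: loses to B, D, and C → score 0.
D: beats B and A; loses to C → score 2.
C: beats B, A, and D → score 3.
C has the best pairwise record.

C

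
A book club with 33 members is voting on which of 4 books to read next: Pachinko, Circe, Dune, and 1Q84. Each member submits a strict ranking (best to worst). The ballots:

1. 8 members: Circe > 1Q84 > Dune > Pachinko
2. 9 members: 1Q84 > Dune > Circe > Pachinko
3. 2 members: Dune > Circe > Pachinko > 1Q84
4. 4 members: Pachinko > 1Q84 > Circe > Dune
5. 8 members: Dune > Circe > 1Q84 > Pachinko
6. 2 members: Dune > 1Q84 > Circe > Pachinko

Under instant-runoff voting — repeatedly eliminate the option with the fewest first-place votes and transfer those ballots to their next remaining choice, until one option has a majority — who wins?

Round 1: Pachinko 4, Circe 8, Dune 12, 1Q84 9. Eliminate Pachinko.
Round 2: Circe 8, Dune 12, 1Q84 13. Eliminate Circe.
Round 3: Dune 12, 1Q84 21. 1Q84 has a majority.

1Q84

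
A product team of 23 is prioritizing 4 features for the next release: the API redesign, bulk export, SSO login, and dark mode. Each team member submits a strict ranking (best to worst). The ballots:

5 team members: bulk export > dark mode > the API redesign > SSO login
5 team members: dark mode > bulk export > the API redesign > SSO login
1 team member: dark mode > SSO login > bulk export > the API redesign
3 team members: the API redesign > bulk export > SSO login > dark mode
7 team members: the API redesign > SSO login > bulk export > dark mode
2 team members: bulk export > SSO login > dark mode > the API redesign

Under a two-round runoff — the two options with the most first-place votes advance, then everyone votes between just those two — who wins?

Round 1 first-place votes: the API redesign 10, bulk export 7, SSO login 0, dark mode 6.
the API redesign and bulk export advance.
Runoff: the API redesign is preferred to bulk export by 10 voters; bulk export by 13.
bulk export wins the runoff.

bulk export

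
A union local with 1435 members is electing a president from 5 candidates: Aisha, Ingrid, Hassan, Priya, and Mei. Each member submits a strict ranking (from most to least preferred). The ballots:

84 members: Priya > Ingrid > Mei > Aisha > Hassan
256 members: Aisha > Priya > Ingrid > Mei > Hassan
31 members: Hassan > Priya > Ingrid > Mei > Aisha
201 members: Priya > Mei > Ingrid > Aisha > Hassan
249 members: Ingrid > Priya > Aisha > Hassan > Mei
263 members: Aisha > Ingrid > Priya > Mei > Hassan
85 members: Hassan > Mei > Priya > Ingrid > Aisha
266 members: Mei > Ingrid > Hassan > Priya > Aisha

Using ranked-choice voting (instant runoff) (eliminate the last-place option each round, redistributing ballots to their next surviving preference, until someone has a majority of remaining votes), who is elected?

Priya

Round 1: Aisha 519, Ingrid 249, Hassan 116, Priya 285, Mei 266. Eliminate Hassan.
Round 2: Aisha 519, Ingrid 249, Priya 316, Mei 351. Eliminate Ingrid.
Round 3: Aisha 519, Priya 565, Mei 351. Eliminate Mei.
Round 4: Aisha 519, Priya 916. Priya has a majority.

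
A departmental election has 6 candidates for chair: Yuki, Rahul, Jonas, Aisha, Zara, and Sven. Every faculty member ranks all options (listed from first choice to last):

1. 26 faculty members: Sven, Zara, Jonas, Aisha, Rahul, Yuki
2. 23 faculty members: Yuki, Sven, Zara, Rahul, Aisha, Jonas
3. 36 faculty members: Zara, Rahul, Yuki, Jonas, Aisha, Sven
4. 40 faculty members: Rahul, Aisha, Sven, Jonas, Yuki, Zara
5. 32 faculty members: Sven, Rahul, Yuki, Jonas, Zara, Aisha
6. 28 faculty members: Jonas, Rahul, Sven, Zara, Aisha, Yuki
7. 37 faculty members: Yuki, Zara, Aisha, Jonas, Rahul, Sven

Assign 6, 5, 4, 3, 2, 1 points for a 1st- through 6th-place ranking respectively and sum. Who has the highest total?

Rahul

Yuki: 26·1 + 23·6 + 36·4 + 40·2 + 32·4 + 28·1 + 37·6 = 766
Rahul: 26·2 + 23·3 + 36·5 + 40·6 + 32·5 + 28·5 + 37·2 = 915
Jonas: 26·4 + 23·1 + 36·3 + 40·3 + 32·3 + 28·6 + 37·3 = 730
Aisha: 26·3 + 23·2 + 36·2 + 40·5 + 32·1 + 28·2 + 37·4 = 632
Zara: 26·5 + 23·4 + 36·6 + 40·1 + 32·2 + 28·3 + 37·5 = 811
Sven: 26·6 + 23·5 + 36·1 + 40·4 + 32·6 + 28·4 + 37·1 = 808
Rahul has the highest Borda score (915).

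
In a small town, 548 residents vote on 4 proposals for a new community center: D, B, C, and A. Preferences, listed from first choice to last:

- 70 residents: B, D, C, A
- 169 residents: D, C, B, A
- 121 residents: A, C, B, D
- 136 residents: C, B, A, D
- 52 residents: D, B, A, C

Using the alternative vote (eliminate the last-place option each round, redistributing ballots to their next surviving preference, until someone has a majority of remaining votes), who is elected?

Round 1: D 221, B 70, C 136, A 121. Eliminate B.
Round 2: D 291, C 136, A 121. D has a majority.

D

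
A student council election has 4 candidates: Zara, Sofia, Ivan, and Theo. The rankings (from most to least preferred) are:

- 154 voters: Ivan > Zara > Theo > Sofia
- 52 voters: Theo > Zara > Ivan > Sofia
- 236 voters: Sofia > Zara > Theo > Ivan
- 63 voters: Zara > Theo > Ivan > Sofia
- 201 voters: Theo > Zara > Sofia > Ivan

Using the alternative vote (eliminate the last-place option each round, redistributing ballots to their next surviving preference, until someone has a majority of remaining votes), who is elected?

Round 1: Zara 63, Sofia 236, Ivan 154, Theo 253. Eliminate Zara.
Round 2: Sofia 236, Ivan 154, Theo 316. Eliminate Ivan.
Round 3: Sofia 236, Theo 470. Theo has a majority.

Theo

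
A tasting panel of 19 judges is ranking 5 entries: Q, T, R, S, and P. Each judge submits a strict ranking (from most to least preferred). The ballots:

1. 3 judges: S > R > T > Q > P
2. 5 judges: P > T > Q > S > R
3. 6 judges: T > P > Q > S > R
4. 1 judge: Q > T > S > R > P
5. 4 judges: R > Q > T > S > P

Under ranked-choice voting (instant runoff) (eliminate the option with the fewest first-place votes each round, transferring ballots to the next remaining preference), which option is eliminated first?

Round 1: Q 1, T 6, R 4, S 3, P 5. Eliminate Q.

Q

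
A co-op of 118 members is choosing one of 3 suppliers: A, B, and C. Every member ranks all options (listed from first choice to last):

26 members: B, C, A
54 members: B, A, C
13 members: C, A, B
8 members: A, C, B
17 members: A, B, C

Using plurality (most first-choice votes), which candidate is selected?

B

First-place votes: A 25, B 80, C 13.
B has the most first-place votes.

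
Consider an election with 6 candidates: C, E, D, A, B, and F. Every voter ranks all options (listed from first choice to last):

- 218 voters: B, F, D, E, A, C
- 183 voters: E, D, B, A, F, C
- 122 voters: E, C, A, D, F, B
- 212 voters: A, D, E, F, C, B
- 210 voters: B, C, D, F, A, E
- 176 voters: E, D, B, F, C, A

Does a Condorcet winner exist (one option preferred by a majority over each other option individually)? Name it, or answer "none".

D

D vs C: 789–332 for D.
D vs E: 640–481 for D.
D vs A: 787–334 for D.
D vs B: 693–428 for D.
D vs F: 903–218 for D.
D beats every other option head-to-head.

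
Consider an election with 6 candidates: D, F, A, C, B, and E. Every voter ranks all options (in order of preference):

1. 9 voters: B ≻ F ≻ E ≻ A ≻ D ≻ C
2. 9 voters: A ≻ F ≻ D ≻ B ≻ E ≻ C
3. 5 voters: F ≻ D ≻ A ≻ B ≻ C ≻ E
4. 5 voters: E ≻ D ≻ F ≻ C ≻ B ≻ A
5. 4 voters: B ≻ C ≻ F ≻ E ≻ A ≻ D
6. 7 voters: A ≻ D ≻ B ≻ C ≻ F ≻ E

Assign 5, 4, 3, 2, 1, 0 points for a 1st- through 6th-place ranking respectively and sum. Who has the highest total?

D: 9·1 + 9·3 + 5·4 + 5·4 + 4·0 + 7·4 = 104
F: 9·4 + 9·4 + 5·5 + 5·3 + 4·3 + 7·1 = 131
A: 9·2 + 9·5 + 5·3 + 5·0 + 4·1 + 7·5 = 117
C: 9·0 + 9·0 + 5·1 + 5·2 + 4·4 + 7·2 = 45
B: 9·5 + 9·2 + 5·2 + 5·1 + 4·5 + 7·3 = 119
E: 9·3 + 9·1 + 5·0 + 5·5 + 4·2 + 7·0 = 69
F has the highest Borda score (131).

F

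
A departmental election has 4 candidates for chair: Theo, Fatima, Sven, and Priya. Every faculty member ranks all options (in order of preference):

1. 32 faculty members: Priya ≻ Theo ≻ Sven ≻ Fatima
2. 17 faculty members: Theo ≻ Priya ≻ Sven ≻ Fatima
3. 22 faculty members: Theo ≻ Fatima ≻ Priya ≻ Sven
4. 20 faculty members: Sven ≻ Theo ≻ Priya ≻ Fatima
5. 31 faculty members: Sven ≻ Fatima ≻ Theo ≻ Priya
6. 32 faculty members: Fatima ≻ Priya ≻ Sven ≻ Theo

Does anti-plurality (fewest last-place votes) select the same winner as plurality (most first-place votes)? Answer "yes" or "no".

Anti-plurality — last-place votes: Theo 32, Fatima 69, Sven 22, Priya 31. Winner: Sven.
Plurality — first-place votes: Theo 39, Fatima 32, Sven 51, Priya 32. Winner: Sven.
The two methods agree.

yes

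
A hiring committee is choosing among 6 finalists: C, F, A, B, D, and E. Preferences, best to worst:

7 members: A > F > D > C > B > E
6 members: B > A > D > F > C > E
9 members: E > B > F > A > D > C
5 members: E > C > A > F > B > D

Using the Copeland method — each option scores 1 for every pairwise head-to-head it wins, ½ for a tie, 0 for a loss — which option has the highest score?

E

C: loses to F, A, B, D, and E → score 0.
F: beats C and D; loses to A, B, and E → score 2.
A: beats C, F, and D; loses to B and E → score 3.
B: beats C, F, A, and D; loses to E → score 4.
D: beats C; loses to F, A, B, and E → score 1.
E: beats C, F, A, B, and D → score 5.
E has the best pairwise record.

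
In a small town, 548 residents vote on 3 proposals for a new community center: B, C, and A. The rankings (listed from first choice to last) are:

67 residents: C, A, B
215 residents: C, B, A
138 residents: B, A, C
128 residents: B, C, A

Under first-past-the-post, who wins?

C

First-place votes: B 266, C 282, A 0.
C has the most first-place votes.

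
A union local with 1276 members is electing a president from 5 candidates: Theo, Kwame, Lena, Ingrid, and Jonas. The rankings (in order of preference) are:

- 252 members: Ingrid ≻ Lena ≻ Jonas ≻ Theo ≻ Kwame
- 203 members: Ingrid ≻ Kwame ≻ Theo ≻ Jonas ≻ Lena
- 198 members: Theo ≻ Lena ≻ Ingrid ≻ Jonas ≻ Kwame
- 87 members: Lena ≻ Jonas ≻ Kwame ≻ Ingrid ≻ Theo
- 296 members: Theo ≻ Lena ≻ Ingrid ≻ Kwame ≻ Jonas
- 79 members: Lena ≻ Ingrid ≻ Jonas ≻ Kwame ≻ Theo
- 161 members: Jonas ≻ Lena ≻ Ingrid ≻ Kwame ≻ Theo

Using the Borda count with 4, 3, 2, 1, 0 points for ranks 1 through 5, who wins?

Ingrid

Theo: 252·1 + 203·2 + 198·4 + 87·0 + 296·4 + 79·0 + 161·0 = 2634
Kwame: 252·0 + 203·3 + 198·0 + 87·2 + 296·1 + 79·1 + 161·1 = 1319
Lena: 252·3 + 203·0 + 198·3 + 87·4 + 296·3 + 79·4 + 161·3 = 3385
Ingrid: 252·4 + 203·4 + 198·2 + 87·1 + 296·2 + 79·3 + 161·2 = 3454
Jonas: 252·2 + 203·1 + 198·1 + 87·3 + 296·0 + 79·2 + 161·4 = 1968
Ingrid has the highest Borda score (3454).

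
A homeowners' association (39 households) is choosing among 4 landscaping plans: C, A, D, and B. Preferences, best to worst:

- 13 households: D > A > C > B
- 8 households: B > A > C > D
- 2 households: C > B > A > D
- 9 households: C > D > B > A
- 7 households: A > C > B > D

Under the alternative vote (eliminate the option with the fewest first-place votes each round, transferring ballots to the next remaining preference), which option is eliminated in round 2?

B

Round 1: C 11, A 7, D 13, B 8. Eliminate A.
Round 2: C 18, D 13, B 8. Eliminate B.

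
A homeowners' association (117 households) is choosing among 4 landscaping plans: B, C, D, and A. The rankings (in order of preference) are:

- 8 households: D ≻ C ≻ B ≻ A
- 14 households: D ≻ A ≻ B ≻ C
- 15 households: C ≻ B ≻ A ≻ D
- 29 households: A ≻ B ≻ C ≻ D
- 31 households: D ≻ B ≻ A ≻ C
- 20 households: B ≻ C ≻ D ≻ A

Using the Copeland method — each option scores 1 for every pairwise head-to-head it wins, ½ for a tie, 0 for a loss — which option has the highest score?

B

B: beats C, D, and A → score 3.
C: beats D; loses to B and A → score 1.
D: beats A; loses to B and C → score 1.
A: beats C; loses to B and D → score 1.
B has the best pairwise record.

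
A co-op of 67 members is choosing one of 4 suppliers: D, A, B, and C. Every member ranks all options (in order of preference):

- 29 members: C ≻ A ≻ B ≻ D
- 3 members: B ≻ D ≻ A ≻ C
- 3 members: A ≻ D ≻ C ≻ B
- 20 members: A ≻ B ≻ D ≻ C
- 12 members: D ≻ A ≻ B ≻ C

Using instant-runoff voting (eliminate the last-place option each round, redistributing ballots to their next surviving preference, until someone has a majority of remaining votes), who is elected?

A

Round 1: D 12, A 23, B 3, C 29. Eliminate B.
Round 2: D 15, A 23, C 29. Eliminate D.
Round 3: A 38, C 29. A has a majority.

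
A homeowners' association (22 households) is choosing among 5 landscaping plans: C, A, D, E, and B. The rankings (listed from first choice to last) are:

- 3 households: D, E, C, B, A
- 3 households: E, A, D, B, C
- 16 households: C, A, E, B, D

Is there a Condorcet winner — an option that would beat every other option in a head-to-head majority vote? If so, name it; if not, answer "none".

C vs A: 19–3 for C.
C vs D: 16–6 for C.
C vs E: 16–6 for C.
C vs B: 19–3 for C.
C beats every other option head-to-head.

C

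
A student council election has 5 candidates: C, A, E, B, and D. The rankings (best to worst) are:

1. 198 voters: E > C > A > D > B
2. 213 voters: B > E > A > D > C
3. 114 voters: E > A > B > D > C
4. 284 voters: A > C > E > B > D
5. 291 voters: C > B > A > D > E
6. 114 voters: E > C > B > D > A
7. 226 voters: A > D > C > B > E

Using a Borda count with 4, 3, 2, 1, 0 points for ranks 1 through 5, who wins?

A

C: 198·3 + 213·0 + 114·0 + 284·3 + 291·4 + 114·3 + 226·2 = 3404
A: 198·2 + 213·2 + 114·3 + 284·4 + 291·2 + 114·0 + 226·4 = 3786
E: 198·4 + 213·3 + 114·4 + 284·2 + 291·0 + 114·4 + 226·0 = 2911
B: 198·0 + 213·4 + 114·2 + 284·1 + 291·3 + 114·2 + 226·1 = 2691
D: 198·1 + 213·1 + 114·1 + 284·0 + 291·1 + 114·1 + 226·3 = 1608
A has the highest Borda score (3786).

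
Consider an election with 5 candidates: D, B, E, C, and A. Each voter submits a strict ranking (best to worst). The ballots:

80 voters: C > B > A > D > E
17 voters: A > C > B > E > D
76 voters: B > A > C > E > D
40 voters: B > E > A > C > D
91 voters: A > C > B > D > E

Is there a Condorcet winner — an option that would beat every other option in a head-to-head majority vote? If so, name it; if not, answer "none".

none

Checking pairwise contests:
B beats D 304–0.
C beats B 188–116.
D beats E 171–133.
A beats C 224–80.
B beats A 196–108.
Every option loses at least one head-to-head, so there is no Condorcet winner.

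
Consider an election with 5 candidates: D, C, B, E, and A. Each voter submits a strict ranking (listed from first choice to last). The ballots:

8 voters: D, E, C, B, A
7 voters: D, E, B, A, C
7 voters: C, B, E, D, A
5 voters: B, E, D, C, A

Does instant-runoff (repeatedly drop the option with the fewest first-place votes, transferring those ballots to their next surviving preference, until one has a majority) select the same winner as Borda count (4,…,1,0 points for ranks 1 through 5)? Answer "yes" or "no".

yes

Instant-runoff — R1 D 15, C 7, B 5, E 0, A 0 (D winner). Winner: D.
Borda — scores: D 77, C 49, B 63, E 74, A 7. Winner: D.
The two methods agree.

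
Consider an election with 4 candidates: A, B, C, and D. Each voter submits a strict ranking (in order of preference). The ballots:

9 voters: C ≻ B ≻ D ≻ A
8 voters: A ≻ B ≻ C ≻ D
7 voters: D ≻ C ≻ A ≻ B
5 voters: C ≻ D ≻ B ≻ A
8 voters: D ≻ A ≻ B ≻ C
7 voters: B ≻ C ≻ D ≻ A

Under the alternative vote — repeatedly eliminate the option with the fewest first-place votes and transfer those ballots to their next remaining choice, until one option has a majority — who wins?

Round 1: A 8, B 7, C 14, D 15. Eliminate B.
Round 2: A 8, C 21, D 15. Eliminate A.
Round 3: C 29, D 15. C has a majority.

C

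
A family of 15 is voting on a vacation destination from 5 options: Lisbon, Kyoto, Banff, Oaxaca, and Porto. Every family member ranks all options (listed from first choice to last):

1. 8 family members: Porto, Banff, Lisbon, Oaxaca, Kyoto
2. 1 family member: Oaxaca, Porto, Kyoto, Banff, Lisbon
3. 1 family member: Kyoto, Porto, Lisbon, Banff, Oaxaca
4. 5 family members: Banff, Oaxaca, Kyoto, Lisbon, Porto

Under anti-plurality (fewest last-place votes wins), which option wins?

Last-place votes: Lisbon 1, Kyoto 8, Banff 0, Oaxaca 1, Porto 5.
Banff is ranked last by the fewest voters, so Banff wins.

Banff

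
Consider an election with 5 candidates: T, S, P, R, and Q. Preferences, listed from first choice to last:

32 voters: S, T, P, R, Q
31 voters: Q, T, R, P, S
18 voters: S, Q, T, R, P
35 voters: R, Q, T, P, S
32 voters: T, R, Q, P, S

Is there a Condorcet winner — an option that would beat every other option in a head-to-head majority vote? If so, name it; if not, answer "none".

Checking pairwise contests:
Q beats T 84–64.
T beats S 98–50.
T beats P 148–0.
T beats R 113–35.
R beats Q 99–49.
Every option loses at least one head-to-head, so there is no Condorcet winner.

none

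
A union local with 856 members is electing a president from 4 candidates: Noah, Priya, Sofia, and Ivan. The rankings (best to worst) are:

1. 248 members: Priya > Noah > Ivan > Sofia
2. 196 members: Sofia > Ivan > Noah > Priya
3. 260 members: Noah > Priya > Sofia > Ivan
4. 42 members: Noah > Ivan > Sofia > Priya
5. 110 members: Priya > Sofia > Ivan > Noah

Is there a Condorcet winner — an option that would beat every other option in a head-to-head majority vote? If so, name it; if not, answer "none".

Noah vs Priya: 498–358 for Noah.
Noah vs Sofia: 550–306 for Noah.
Noah vs Ivan: 550–306 for Noah.
Noah beats every other option head-to-head.

Noah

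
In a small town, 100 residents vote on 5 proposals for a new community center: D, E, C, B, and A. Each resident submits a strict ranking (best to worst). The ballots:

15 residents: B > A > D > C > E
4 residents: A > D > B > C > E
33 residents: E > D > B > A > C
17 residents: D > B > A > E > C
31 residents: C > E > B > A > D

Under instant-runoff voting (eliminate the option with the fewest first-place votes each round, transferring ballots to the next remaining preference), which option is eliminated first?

Round 1: D 17, E 33, C 31, B 15, A 4. Eliminate A.

A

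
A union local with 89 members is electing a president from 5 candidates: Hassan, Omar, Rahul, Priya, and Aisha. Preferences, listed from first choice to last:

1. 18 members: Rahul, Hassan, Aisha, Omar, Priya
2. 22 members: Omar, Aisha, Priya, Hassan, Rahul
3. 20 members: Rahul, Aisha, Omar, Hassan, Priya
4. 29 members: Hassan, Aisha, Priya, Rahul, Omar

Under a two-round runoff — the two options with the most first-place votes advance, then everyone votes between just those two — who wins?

Hassan

Round 1 first-place votes: Hassan 29, Omar 22, Rahul 38, Priya 0, Aisha 0.
Rahul and Hassan advance.
Runoff: Rahul is preferred to Hassan by 38 voters; Hassan by 51.
Hassan wins the runoff.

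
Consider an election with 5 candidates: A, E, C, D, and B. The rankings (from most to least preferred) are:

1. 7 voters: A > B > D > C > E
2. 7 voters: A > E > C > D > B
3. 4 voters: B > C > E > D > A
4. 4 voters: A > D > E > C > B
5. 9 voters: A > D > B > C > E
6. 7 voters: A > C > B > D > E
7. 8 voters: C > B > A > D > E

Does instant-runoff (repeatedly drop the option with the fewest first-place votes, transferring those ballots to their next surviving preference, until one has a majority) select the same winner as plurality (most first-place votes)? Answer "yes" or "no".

Instant-runoff — R1 A 34, E 0, C 8, D 0, B 4 (A winner). Winner: A.
Plurality — first-place votes: A 34, E 0, C 8, D 0, B 4. Winner: A.
The two methods agree.

yes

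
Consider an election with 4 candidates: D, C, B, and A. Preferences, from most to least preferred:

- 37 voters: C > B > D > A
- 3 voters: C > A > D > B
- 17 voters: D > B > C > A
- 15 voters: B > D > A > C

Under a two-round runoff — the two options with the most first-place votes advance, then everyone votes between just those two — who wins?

Round 1 first-place votes: D 17, C 40, B 15, A 0.
C and D advance.
Runoff: C is preferred to D by 40 voters; D by 32.
C wins the runoff.

C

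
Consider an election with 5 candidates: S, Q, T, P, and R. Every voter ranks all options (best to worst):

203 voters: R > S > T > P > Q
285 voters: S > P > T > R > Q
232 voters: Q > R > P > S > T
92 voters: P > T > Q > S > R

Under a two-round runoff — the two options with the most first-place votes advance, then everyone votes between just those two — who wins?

Round 1 first-place votes: S 285, Q 232, T 0, P 92, R 203.
S and Q advance.
Runoff: S is preferred to Q by 488 voters; Q by 324.
S wins the runoff.

S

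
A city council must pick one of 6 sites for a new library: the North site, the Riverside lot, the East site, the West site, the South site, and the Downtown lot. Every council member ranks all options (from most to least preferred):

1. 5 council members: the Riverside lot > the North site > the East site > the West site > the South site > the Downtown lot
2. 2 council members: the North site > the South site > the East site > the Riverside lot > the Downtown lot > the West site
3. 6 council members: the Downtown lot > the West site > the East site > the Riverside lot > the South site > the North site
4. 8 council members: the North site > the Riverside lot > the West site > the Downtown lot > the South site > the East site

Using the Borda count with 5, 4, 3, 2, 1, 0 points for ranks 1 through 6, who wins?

the Riverside lot

the North site: 5·4 + 2·5 + 6·0 + 8·5 = 70
the Riverside lot: 5·5 + 2·2 + 6·2 + 8·4 = 73
the East site: 5·3 + 2·3 + 6·3 + 8·0 = 39
the West site: 5·2 + 2·0 + 6·4 + 8·3 = 58
the South site: 5·1 + 2·4 + 6·1 + 8·1 = 27
the Downtown lot: 5·0 + 2·1 + 6·5 + 8·2 = 48
the Riverside lot has the highest Borda score (73).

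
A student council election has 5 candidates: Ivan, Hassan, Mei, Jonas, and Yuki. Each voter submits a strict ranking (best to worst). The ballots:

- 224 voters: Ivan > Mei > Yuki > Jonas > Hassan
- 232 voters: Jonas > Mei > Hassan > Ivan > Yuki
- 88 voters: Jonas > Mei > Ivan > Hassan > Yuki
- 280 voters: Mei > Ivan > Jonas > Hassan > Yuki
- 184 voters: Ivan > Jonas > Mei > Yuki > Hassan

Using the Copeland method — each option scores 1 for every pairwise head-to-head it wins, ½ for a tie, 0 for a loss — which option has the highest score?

Ivan: beats Hassan, Jonas, and Yuki; loses to Mei → score 3.
Hassan: beats Yuki; loses to Ivan, Mei, and Jonas → score 1.
Mei: beats Ivan, Hassan, and Yuki; ties Jonas → score 3.5.
Jonas: beats Hassan and Yuki; ties Mei; loses to Ivan → score 2.5.
Yuki: loses to Ivan, Hassan, Mei, and Jonas → score 0.
Mei has the best pairwise record.

Mei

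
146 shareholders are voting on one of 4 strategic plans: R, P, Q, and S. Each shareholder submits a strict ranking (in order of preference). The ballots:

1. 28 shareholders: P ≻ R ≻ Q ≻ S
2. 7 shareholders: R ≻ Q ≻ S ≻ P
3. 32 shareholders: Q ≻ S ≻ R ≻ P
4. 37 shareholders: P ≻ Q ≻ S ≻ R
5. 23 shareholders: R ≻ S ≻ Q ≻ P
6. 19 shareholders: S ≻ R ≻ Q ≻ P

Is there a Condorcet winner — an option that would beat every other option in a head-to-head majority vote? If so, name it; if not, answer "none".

Checking pairwise contests:
S beats R 88–58.
R beats P 81–65.
R beats Q 77–69.
Q beats S 104–42.
Every option loses at least one head-to-head, so there is no Condorcet winner.

none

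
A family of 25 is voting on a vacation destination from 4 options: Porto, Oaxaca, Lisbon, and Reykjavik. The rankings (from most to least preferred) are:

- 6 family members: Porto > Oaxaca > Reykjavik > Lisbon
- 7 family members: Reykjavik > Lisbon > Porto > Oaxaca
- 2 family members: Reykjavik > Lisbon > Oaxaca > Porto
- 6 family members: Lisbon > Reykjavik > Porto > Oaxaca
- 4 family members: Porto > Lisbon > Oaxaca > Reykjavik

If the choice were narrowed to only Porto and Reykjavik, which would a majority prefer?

Reykjavik

Voters preferring Porto to Reykjavik: 10; preferring Reykjavik to Porto: 15.
Reykjavik wins the head-to-head.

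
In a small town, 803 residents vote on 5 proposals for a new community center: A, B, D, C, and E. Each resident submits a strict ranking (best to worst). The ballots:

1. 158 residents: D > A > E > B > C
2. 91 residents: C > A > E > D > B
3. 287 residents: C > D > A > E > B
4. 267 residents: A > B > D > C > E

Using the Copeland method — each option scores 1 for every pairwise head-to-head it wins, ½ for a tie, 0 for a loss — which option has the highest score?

D

A: beats B, C, and E; loses to D → score 3.
B: beats C; loses to A, D, and E → score 1.
D: beats A, B, C, and E → score 4.
C: beats E; loses to A, B, and D → score 1.
E: beats B; loses to A, D, and C → score 1.
D has the best pairwise record.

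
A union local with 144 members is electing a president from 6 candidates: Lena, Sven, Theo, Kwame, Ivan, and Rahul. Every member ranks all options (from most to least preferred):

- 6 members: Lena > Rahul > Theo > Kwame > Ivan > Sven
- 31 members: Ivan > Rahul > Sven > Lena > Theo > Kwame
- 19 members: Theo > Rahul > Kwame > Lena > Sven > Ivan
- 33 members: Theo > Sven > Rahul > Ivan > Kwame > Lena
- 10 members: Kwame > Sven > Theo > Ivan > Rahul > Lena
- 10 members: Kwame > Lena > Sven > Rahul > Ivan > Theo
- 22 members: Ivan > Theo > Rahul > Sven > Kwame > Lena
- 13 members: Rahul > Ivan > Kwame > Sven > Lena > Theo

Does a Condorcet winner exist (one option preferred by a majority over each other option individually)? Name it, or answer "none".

Checking pairwise contests:
Sven beats Lena 109–35.
Theo beats Sven 80–64.
Ivan beats Theo 76–68.
Sven beats Kwame 86–58.
Rahul beats Ivan 81–63.
Theo beats Rahul 84–60.
Every option loses at least one head-to-head, so there is no Condorcet winner.

none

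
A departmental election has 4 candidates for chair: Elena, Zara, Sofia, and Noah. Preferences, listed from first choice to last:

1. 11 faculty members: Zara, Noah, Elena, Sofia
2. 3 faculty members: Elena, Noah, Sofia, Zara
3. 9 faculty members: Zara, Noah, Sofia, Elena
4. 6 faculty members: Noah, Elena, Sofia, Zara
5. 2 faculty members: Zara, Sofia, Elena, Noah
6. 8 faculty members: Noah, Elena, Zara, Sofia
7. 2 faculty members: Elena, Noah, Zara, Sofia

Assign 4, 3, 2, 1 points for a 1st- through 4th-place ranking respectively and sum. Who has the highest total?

Noah

Elena: 11·2 + 3·4 + 9·1 + 6·3 + 2·2 + 8·3 + 2·4 = 97
Zara: 11·4 + 3·1 + 9·4 + 6·1 + 2·4 + 8·2 + 2·2 = 117
Sofia: 11·1 + 3·2 + 9·2 + 6·2 + 2·3 + 8·1 + 2·1 = 63
Noah: 11·3 + 3·3 + 9·3 + 6·4 + 2·1 + 8·4 + 2·3 = 133
Noah has the highest Borda score (133).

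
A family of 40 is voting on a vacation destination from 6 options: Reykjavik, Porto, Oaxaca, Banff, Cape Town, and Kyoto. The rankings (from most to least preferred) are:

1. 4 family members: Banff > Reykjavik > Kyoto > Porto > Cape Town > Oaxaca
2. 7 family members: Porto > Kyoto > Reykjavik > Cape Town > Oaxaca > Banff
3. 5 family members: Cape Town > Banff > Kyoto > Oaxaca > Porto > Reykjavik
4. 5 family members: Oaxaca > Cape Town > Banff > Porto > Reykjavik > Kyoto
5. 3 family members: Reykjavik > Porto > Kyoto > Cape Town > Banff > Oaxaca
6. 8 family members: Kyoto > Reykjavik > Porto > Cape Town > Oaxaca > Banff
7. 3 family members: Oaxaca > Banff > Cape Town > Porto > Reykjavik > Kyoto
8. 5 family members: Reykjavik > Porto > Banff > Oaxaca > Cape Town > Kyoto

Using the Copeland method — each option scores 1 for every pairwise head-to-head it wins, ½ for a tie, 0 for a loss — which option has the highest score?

Reykjavik: beats Oaxaca, Banff, and Cape Town; ties Porto and Kyoto → score 4.
Porto: beats Oaxaca, Banff, Cape Town, and Kyoto; ties Reykjavik → score 4.5.
Oaxaca: beats Banff; loses to Reykjavik, Porto, Cape Town, and Kyoto → score 1.
Banff: beats Kyoto; loses to Reykjavik, Porto, Oaxaca, and Cape Town → score 1.
Cape Town: beats Oaxaca and Banff; loses to Reykjavik, Porto, and Kyoto → score 2.
Kyoto: beats Oaxaca and Cape Town; ties Reykjavik; loses to Porto and Banff → score 2.5.
Porto has the best pairwise record.

Porto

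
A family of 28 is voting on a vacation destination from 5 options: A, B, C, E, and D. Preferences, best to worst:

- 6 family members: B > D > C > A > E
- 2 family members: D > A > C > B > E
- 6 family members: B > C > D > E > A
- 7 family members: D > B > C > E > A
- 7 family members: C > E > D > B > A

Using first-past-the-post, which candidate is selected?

First-place votes: A 0, B 12, C 7, E 0, D 9.
B has the most first-place votes.

B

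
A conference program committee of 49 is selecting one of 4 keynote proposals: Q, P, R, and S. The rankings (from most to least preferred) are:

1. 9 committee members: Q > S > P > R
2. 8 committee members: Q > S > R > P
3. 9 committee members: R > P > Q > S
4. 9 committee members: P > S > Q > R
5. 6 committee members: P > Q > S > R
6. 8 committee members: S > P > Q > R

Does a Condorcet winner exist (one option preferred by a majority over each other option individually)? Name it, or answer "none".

Checking pairwise contests:
P beats Q 32–17.
S beats P 25–24.
Q beats R 40–9.
Q beats S 32–17.
Every option loses at least one head-to-head, so there is no Condorcet winner.

none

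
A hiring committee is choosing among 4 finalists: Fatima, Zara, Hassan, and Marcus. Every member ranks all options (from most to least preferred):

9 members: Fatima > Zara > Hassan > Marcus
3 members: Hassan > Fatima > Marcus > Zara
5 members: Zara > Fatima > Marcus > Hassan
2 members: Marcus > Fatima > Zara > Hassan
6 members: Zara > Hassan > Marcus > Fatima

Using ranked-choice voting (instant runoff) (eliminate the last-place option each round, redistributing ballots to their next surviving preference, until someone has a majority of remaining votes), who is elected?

Round 1: Fatima 9, Zara 11, Hassan 3, Marcus 2. Eliminate Marcus.
Round 2: Fatima 11, Zara 11, Hassan 3. Eliminate Hassan.
Round 3: Fatima 14, Zara 11. Fatima has a majority.

Fatima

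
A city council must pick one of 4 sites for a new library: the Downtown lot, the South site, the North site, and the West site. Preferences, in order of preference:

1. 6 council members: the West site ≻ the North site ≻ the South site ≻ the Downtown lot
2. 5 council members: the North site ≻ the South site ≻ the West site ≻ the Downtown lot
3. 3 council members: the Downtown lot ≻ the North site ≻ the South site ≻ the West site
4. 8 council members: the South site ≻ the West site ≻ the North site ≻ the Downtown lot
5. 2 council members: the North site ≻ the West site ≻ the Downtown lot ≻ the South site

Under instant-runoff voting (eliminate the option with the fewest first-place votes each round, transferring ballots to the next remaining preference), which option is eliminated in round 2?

the West site

Round 1: the Downtown lot 3, the South site 8, the North site 7, the West site 6. Eliminate the Downtown lot.
Round 2: the South site 8, the North site 10, the West site 6. Eliminate the West site.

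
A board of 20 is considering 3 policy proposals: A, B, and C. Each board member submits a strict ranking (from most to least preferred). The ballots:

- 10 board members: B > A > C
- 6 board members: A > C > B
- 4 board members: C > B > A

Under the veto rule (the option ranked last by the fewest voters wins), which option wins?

A

Last-place votes: A 4, B 6, C 10.
A is ranked last by the fewest voters, so A wins.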